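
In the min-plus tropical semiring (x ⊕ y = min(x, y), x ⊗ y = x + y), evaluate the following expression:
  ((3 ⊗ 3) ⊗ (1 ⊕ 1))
((3 ⊗ 3) ⊗ (1 ⊕ 1)) = 7

Expand innermost to outermost. Recall ⊕ takes the minimum of its arguments and ⊗ takes their sum. Working out the expression ((3 ⊗ 3) ⊗ (1 ⊕ 1)) gives 7.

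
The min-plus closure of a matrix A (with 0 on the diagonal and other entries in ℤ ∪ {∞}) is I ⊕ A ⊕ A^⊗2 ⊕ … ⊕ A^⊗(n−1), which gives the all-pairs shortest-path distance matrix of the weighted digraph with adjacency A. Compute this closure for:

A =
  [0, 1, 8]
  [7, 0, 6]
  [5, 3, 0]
Closure =
  [0, 1, 7]
  [7, 0, 6]
  [5, 3, 0]

This is the Floyd-Warshall all-pairs shortest-path computation. For each intermediate vertex k = 0, 1, …, 2, update dist[i][j] ← min(dist[i][j], dist[i][k] + dist[k][j]). The final matrix gives, for each (i, j), the minimum total weight of any directed path from i to j (possibly empty when i = j).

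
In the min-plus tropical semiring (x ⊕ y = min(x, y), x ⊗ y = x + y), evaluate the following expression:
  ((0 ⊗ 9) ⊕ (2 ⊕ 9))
((0 ⊗ 9) ⊕ (2 ⊕ 9)) = 2

Expand innermost to outermost. Recall ⊕ takes the minimum of its arguments and ⊗ takes their sum. Working out the expression ((0 ⊗ 9) ⊕ (2 ⊕ 9)) gives 2.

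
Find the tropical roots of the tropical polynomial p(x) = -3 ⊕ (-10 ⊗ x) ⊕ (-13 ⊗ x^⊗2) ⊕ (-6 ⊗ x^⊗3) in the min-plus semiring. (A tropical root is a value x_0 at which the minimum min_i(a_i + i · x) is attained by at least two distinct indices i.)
Roots: {-7, 3, 7}

Each tropical root is a break point of the lower envelope of the lines y = a_i + i · x (there are 4 lines, with slopes 0, 1, ..., 3). Only the lines that attain the minimum somewhere contribute to roots; other lines are dominated. Here the surviving (envelope) indices are i = 3, i = 2, i = 1, i = 0.
Intersections between consecutive envelope lines give the roots: for adjacent envelope indices i < j the intersection is x = (a_i − a_j) / (j − i). Reading off the sorted break points: {-7, 3, 7}.
Verification: at each break x_0, at least two indices attain the minimum of min_i(a_i + i · x_0).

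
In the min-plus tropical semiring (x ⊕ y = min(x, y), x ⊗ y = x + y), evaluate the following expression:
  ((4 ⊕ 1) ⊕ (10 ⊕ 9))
((4 ⊕ 1) ⊕ (10 ⊕ 9)) = 1

Expand innermost to outermost. Recall ⊕ takes the minimum of its arguments and ⊗ takes their sum. Working out the expression ((4 ⊕ 1) ⊕ (10 ⊕ 9)) gives 1.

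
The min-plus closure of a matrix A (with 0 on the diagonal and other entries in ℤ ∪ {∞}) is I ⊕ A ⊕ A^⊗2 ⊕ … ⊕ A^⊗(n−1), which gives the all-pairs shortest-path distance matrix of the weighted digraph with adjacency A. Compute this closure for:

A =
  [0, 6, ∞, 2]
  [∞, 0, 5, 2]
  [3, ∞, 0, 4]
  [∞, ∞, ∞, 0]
Closure =
  [0, 6, 11, 2]
  [8, 0, 5, 2]
  [3, 9, 0, 4]
  [∞, ∞, ∞, 0]

This is the Floyd-Warshall all-pairs shortest-path computation. For each intermediate vertex k = 0, 1, …, 3, update dist[i][j] ← min(dist[i][j], dist[i][k] + dist[k][j]). The final matrix gives, for each (i, j), the minimum total weight of any directed path from i to j (possibly empty when i = j).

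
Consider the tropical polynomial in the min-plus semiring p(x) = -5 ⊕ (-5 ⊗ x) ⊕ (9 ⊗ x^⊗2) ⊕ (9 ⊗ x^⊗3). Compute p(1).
p(1) = -5

A tropical monomial a ⊗ x^⊗i evaluates to a + i · x. Evaluating each term at x = 1:
  Term 0 contributes -5 + 0 · 1 = -5
  Term 1 contributes -5 + 1 · 1 = -4
  Term 2 contributes 9 + 2 · 1 = 11
  Term 3 contributes 9 + 3 · 1 = 12
p(1) = ⊕ of these = min[-5, -4, 11, 12] = -5.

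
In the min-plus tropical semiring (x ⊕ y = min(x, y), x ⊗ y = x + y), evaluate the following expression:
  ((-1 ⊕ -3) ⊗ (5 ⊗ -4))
((-1 ⊕ -3) ⊗ (5 ⊗ -4)) = -2

Expand innermost to outermost. Recall ⊕ takes the minimum of its arguments and ⊗ takes their sum. Working out the expression ((-1 ⊕ -3) ⊗ (5 ⊗ -4)) gives -2.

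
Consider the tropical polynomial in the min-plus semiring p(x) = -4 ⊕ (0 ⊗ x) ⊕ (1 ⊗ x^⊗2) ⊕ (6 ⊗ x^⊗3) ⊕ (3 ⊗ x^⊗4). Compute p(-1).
p(-1) = -4

A tropical monomial a ⊗ x^⊗i evaluates to a + i · x. Evaluating each term at x = -1:
  Term 0 contributes -4 + 0 · -1 = -4
  Term 1 contributes 0 + 1 · -1 = -1
  Term 2 contributes 1 + 2 · -1 = -1
  Term 3 contributes 6 + 3 · -1 = 3
  Term 4 contributes 3 + 4 · -1 = -1
p(-1) = ⊕ of these = min[-4, -1, -1, 3, -1] = -4.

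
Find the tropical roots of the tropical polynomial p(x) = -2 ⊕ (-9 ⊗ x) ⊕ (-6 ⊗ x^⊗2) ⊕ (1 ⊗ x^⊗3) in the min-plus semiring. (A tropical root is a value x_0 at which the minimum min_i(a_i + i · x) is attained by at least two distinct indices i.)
Roots: {-7, -3, 7}

Each tropical root is a break point of the lower envelope of the lines y = a_i + i · x (there are 4 lines, with slopes 0, 1, ..., 3). Only the lines that attain the minimum somewhere contribute to roots; other lines are dominated. Here the surviving (envelope) indices are i = 3, i = 2, i = 1, i = 0.
Intersections between consecutive envelope lines give the roots: for adjacent envelope indices i < j the intersection is x = (a_i − a_j) / (j − i). Reading off the sorted break points: {-7, -3, 7}.
Verification: at each break x_0, at least two indices attain the minimum of min_i(a_i + i · x_0).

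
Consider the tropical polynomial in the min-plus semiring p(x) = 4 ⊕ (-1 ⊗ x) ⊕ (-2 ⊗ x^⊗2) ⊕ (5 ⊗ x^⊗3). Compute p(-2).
p(-2) = -6

A tropical monomial a ⊗ x^⊗i evaluates to a + i · x. Evaluating each term at x = -2:
  Term 0 contributes 4 + 0 · -2 = 4
  Term 1 contributes -1 + 1 · -2 = -3
  Term 2 contributes -2 + 2 · -2 = -6
  Term 3 contributes 5 + 3 · -2 = -1
p(-2) = ⊕ of these = min[4, -3, -6, -1] = -6.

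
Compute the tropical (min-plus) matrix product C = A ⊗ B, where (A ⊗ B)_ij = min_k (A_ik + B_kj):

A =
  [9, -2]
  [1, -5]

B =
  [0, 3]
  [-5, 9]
A ⊗ B =
  [-7, 7]
  [-10, 4]

Apply the min-plus product entry-by-entry:
  C[0][0] = min over k of (A[0][0] + B[0][0] = 9 + 0 = 9, A[0][1] + B[1][0] = -2 + -5 = -7) = -7 (attained at k = 1)
  C[0][1] = min over k of (A[0][0] + B[0][1] = 9 + 3 = 12, A[0][1] + B[1][1] = -2 + 9 = 7) = 7 (attained at k = 1)
  C[1][0] = min over k of (A[1][0] + B[0][0] = 1 + 0 = 1, A[1][1] + B[1][0] = -5 + -5 = -10) = -10 (attained at k = 1)
  C[1][1] = min over k of (A[1][0] + B[0][1] = 1 + 3 = 4, A[1][1] + B[1][1] = -5 + 9 = 4) = 4 (attained at k = 0)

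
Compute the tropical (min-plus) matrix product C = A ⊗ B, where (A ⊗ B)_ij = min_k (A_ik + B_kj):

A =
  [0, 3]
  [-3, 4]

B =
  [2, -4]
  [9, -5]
A ⊗ B =
  [2, -4]
  [-1, -7]

Apply the min-plus product entry-by-entry:
  C[0][0] = min over k of (A[0][0] + B[0][0] = 0 + 2 = 2, A[0][1] + B[1][0] = 3 + 9 = 12) = 2 (attained at k = 0)
  C[0][1] = min over k of (A[0][0] + B[0][1] = 0 + -4 = -4, A[0][1] + B[1][1] = 3 + -5 = -2) = -4 (attained at k = 0)
  C[1][0] = min over k of (A[1][0] + B[0][0] = -3 + 2 = -1, A[1][1] + B[1][0] = 4 + 9 = 13) = -1 (attained at k = 0)
  C[1][1] = min over k of (A[1][0] + B[0][1] = -3 + -4 = -7, A[1][1] + B[1][1] = 4 + -5 = -1) = -7 (attained at k = 0)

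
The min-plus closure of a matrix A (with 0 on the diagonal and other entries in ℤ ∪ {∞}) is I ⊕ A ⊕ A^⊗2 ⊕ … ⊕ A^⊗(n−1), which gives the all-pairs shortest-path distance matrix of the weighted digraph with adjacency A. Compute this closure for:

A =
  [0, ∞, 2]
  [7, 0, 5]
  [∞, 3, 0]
Closure =
  [0, 5, 2]
  [7, 0, 5]
  [10, 3, 0]

This is the Floyd-Warshall all-pairs shortest-path computation. For each intermediate vertex k = 0, 1, …, 2, update dist[i][j] ← min(dist[i][j], dist[i][k] + dist[k][j]). The final matrix gives, for each (i, j), the minimum total weight of any directed path from i to j (possibly empty when i = j).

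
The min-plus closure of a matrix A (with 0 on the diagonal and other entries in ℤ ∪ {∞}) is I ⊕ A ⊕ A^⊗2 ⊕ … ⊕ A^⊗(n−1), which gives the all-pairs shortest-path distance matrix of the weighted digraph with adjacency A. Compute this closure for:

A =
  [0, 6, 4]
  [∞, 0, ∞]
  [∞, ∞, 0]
Closure =
  [0, 6, 4]
  [∞, 0, ∞]
  [∞, ∞, 0]

This is the Floyd-Warshall all-pairs shortest-path computation. For each intermediate vertex k = 0, 1, …, 2, update dist[i][j] ← min(dist[i][j], dist[i][k] + dist[k][j]). The final matrix gives, for each (i, j), the minimum total weight of any directed path from i to j (possibly empty when i = j).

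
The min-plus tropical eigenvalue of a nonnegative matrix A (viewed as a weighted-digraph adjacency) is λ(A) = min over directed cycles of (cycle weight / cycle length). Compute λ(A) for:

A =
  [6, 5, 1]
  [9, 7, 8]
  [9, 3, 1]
λ(A) = 1

Enumerate directed cycles and compute their means (weight / length). Sample:
  cycle 0 → 0: weight = 6, length = 1, mean = 6/1 ≈ 6.000
  cycle 1 → 1: weight = 7, length = 1, mean = 7/1 ≈ 7.000
  cycle 2 → 2: weight = 1, length = 1, mean = 1/1 ≈ 1.000
  cycle 0 → 1 → 0: weight = 14, length = 2, mean = 14/2 ≈ 7.000
  cycle 0 → 2 → 0: weight = 10, length = 2, mean = 10/2 ≈ 5.000
  cycle 1 → 0 → 1: weight = 14, length = 2, mean = 14/2 ≈ 7.000
Minimum mean = 1.000, attained e.g. along the cycle 2 → 2 with weight 1 and length 1. So λ(A) = 1/1 = 1.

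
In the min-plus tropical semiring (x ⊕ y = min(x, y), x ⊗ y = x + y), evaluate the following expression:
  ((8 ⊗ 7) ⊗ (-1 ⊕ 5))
((8 ⊗ 7) ⊗ (-1 ⊕ 5)) = 14

Expand innermost to outermost. Recall ⊕ takes the minimum of its arguments and ⊗ takes their sum. Working out the expression ((8 ⊗ 7) ⊗ (-1 ⊕ 5)) gives 14.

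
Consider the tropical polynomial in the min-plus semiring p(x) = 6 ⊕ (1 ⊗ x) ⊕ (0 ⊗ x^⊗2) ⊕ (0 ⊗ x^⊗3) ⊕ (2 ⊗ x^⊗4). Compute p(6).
p(6) = 6

A tropical monomial a ⊗ x^⊗i evaluates to a + i · x. Evaluating each term at x = 6:
  Term 0 contributes 6 + 0 · 6 = 6
  Term 1 contributes 1 + 1 · 6 = 7
  Term 2 contributes 0 + 2 · 6 = 12
  Term 3 contributes 0 + 3 · 6 = 18
  Term 4 contributes 2 + 4 · 6 = 26
p(6) = ⊕ of these = min[6, 7, 12, 18, 26] = 6.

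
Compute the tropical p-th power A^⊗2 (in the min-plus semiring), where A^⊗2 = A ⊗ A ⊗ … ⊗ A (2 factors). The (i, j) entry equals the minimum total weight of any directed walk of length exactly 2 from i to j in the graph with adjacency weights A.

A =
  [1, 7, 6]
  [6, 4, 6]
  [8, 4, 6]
A^⊗2 =
  [2, 8, 7]
  [7, 8, 10]
  [9, 8, 10]

Each entry (A^⊗2)_ij equals the minimum over all length-2 walks i = v_0 → v_1 → … → v_2 = j of Σ_t A[v_t][v_{t+1}]. For example, for (i, j) = (0, 2) we minimise over 3 possible intermediate vertex sequences; the minimum is 7, attained along the walk 0 → 0 → 2.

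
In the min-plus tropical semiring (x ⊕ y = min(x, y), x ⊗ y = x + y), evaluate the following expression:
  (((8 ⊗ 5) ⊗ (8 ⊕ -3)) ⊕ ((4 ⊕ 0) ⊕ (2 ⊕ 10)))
(((8 ⊗ 5) ⊗ (8 ⊕ -3)) ⊕ ((4 ⊕ 0) ⊕ (2 ⊕ 10))) = 0

Expand innermost to outermost. Recall ⊕ takes the minimum of its arguments and ⊗ takes their sum. Working out the expression (((8 ⊗ 5) ⊗ (8 ⊕ -3)) ⊕ ((4 ⊕ 0) ⊕ (2 ⊕ 10))) gives 0.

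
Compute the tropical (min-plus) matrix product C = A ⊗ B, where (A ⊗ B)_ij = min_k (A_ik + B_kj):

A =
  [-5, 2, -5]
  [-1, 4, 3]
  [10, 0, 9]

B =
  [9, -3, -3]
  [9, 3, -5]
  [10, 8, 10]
A ⊗ B =
  [4, -8, -8]
  [8, -4, -4]
  [9, 3, -5]

Apply the min-plus product entry-by-entry:
  C[0][0] = min over k of (A[0][0] + B[0][0] = -5 + 9 = 4, A[0][1] + B[1][0] = 2 + 9 = 11, A[0][2] + B[2][0] = -5 + 10 = 5) = 4 (attained at k = 0)
  C[0][1] = min over k of (A[0][0] + B[0][1] = -5 + -3 = -8, A[0][1] + B[1][1] = 2 + 3 = 5, A[0][2] + B[2][1] = -5 + 8 = 3) = -8 (attained at k = 0)
  C[0][2] = min over k of (A[0][0] + B[0][2] = -5 + -3 = -8, A[0][1] + B[1][2] = 2 + -5 = -3, A[0][2] + B[2][2] = -5 + 10 = 5) = -8 (attained at k = 0)
  C[1][0] = min over k of (A[1][0] + B[0][0] = -1 + 9 = 8, A[1][1] + B[1][0] = 4 + 9 = 13, A[1][2] + B[2][0] = 3 + 10 = 13) = 8 (attained at k = 0)
  C[1][1] = min over k of (A[1][0] + B[0][1] = -1 + -3 = -4, A[1][1] + B[1][1] = 4 + 3 = 7, A[1][2] + B[2][1] = 3 + 8 = 11) = -4 (attained at k = 0)
  C[1][2] = min over k of (A[1][0] + B[0][2] = -1 + -3 = -4, A[1][1] + B[1][2] = 4 + -5 = -1, A[1][2] + B[2][2] = 3 + 10 = 13) = -4 (attained at k = 0)
  C[2][0] = min over k of (A[2][0] + B[0][0] = 10 + 9 = 19, A[2][1] + B[1][0] = 0 + 9 = 9, A[2][2] + B[2][0] = 9 + 10 = 19) = 9 (attained at k = 1)
  C[2][1] = min over k of (A[2][0] + B[0][1] = 10 + -3 = 7, A[2][1] + B[1][1] = 0 + 3 = 3, A[2][2] + B[2][1] = 9 + 8 = 17) = 3 (attained at k = 1)
  C[2][2] = min over k of (A[2][0] + B[0][2] = 10 + -3 = 7, A[2][1] + B[1][2] = 0 + -5 = -5, A[2][2] + B[2][2] = 9 + 10 = 19) = -5 (attained at k = 1)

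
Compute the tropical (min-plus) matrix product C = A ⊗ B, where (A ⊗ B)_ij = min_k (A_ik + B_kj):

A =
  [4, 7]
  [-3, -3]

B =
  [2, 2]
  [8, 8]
A ⊗ B =
  [6, 6]
  [-1, -1]

Apply the min-plus product entry-by-entry:
  C[0][0] = min over k of (A[0][0] + B[0][0] = 4 + 2 = 6, A[0][1] + B[1][0] = 7 + 8 = 15) = 6 (attained at k = 0)
  C[0][1] = min over k of (A[0][0] + B[0][1] = 4 + 2 = 6, A[0][1] + B[1][1] = 7 + 8 = 15) = 6 (attained at k = 0)
  C[1][0] = min over k of (A[1][0] + B[0][0] = -3 + 2 = -1, A[1][1] + B[1][0] = -3 + 8 = 5) = -1 (attained at k = 0)
  C[1][1] = min over k of (A[1][0] + B[0][1] = -3 + 2 = -1, A[1][1] + B[1][1] = -3 + 8 = 5) = -1 (attained at k = 0)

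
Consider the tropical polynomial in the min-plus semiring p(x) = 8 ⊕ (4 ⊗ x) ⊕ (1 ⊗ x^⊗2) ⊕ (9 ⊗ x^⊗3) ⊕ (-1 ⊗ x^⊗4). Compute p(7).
p(7) = 8

A tropical monomial a ⊗ x^⊗i evaluates to a + i · x. Evaluating each term at x = 7:
  Term 0 contributes 8 + 0 · 7 = 8
  Term 1 contributes 4 + 1 · 7 = 11
  Term 2 contributes 1 + 2 · 7 = 15
  Term 3 contributes 9 + 3 · 7 = 30
  Term 4 contributes -1 + 4 · 7 = 27
p(7) = ⊕ of these = min[8, 11, 15, 30, 27] = 8.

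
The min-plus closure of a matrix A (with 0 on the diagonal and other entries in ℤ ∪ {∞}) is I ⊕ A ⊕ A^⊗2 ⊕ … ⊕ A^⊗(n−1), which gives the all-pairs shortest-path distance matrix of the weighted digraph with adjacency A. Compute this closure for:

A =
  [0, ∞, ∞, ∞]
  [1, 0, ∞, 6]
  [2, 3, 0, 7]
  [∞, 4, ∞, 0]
Closure =
  [0, ∞, ∞, ∞]
  [1, 0, ∞, 6]
  [2, 3, 0, 7]
  [5, 4, ∞, 0]

This is the Floyd-Warshall all-pairs shortest-path computation. For each intermediate vertex k = 0, 1, …, 3, update dist[i][j] ← min(dist[i][j], dist[i][k] + dist[k][j]). The final matrix gives, for each (i, j), the minimum total weight of any directed path from i to j (possibly empty when i = j).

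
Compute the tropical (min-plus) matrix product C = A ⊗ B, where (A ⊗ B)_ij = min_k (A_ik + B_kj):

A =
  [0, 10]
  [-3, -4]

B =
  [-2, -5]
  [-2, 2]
A ⊗ B =
  [-2, -5]
  [-6, -8]

Apply the min-plus product entry-by-entry:
  C[0][0] = min over k of (A[0][0] + B[0][0] = 0 + -2 = -2, A[0][1] + B[1][0] = 10 + -2 = 8) = -2 (attained at k = 0)
  C[0][1] = min over k of (A[0][0] + B[0][1] = 0 + -5 = -5, A[0][1] + B[1][1] = 10 + 2 = 12) = -5 (attained at k = 0)
  C[1][0] = min over k of (A[1][0] + B[0][0] = -3 + -2 = -5, A[1][1] + B[1][0] = -4 + -2 = -6) = -6 (attained at k = 1)
  C[1][1] = min over k of (A[1][0] + B[0][1] = -3 + -5 = -8, A[1][1] + B[1][1] = -4 + 2 = -2) = -8 (attained at k = 0)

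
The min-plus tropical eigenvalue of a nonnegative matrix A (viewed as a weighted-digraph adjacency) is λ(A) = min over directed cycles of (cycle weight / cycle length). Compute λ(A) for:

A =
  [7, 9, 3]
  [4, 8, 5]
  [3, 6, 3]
λ(A) = 3

Enumerate directed cycles and compute their means (weight / length). Sample:
  cycle 0 → 0: weight = 7, length = 1, mean = 7/1 ≈ 7.000
  cycle 1 → 1: weight = 8, length = 1, mean = 8/1 ≈ 8.000
  cycle 2 → 2: weight = 3, length = 1, mean = 3/1 ≈ 3.000
  cycle 0 → 1 → 0: weight = 13, length = 2, mean = 13/2 ≈ 6.500
  cycle 0 → 2 → 0: weight = 6, length = 2, mean = 6/2 ≈ 3.000
  cycle 1 → 0 → 1: weight = 13, length = 2, mean = 13/2 ≈ 6.500
Minimum mean = 3.000, attained e.g. along the cycle 2 → 2 with weight 3 and length 1. So λ(A) = 3/1 = 3.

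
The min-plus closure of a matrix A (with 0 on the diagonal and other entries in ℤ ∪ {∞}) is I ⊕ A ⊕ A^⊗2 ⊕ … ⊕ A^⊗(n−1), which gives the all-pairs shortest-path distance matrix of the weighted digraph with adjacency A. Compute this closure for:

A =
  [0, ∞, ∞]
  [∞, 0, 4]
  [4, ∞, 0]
Closure =
  [0, ∞, ∞]
  [8, 0, 4]
  [4, ∞, 0]

This is the Floyd-Warshall all-pairs shortest-path computation. For each intermediate vertex k = 0, 1, …, 2, update dist[i][j] ← min(dist[i][j], dist[i][k] + dist[k][j]). The final matrix gives, for each (i, j), the minimum total weight of any directed path from i to j (possibly empty when i = j).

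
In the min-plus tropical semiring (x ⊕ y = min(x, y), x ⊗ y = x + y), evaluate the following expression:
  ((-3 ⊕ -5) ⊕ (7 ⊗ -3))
((-3 ⊕ -5) ⊕ (7 ⊗ -3)) = -5

Expand innermost to outermost. Recall ⊕ takes the minimum of its arguments and ⊗ takes their sum. Working out the expression ((-3 ⊕ -5) ⊕ (7 ⊗ -3)) gives -5.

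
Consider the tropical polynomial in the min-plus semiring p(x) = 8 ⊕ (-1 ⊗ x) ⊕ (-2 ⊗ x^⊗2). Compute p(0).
p(0) = -2

A tropical monomial a ⊗ x^⊗i evaluates to a + i · x. Evaluating each term at x = 0:
  Term 0 contributes 8 + 0 · 0 = 8
  Term 1 contributes -1 + 1 · 0 = -1
  Term 2 contributes -2 + 2 · 0 = -2
p(0) = ⊕ of these = min[8, -1, -2] = -2.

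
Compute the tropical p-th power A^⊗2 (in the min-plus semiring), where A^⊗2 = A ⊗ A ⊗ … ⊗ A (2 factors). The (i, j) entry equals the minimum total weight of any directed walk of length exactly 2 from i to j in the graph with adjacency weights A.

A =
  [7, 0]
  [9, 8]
A^⊗2 =
  [9, 7]
  [16, 9]

Each entry (A^⊗2)_ij equals the minimum over all length-2 walks i = v_0 → v_1 → … → v_2 = j of Σ_t A[v_t][v_{t+1}]. For example, for (i, j) = (0, 1) we minimise over 2 possible intermediate vertex sequences; the minimum is 7, attained along the walk 0 → 0 → 1.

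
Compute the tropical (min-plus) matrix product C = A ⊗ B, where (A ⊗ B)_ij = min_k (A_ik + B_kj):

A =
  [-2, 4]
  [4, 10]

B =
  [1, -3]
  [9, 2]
A ⊗ B =
  [-1, -5]
  [5, 1]

Apply the min-plus product entry-by-entry:
  C[0][0] = min over k of (A[0][0] + B[0][0] = -2 + 1 = -1, A[0][1] + B[1][0] = 4 + 9 = 13) = -1 (attained at k = 0)
  C[0][1] = min over k of (A[0][0] + B[0][1] = -2 + -3 = -5, A[0][1] + B[1][1] = 4 + 2 = 6) = -5 (attained at k = 0)
  C[1][0] = min over k of (A[1][0] + B[0][0] = 4 + 1 = 5, A[1][1] + B[1][0] = 10 + 9 = 19) = 5 (attained at k = 0)
  C[1][1] = min over k of (A[1][0] + B[0][1] = 4 + -3 = 1, A[1][1] + B[1][1] = 10 + 2 = 12) = 1 (attained at k = 0)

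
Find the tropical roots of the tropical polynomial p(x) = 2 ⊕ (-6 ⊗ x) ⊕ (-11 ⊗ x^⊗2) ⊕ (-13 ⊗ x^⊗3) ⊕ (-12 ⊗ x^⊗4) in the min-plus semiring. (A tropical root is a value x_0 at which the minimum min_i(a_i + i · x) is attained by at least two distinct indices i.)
Roots: {-1, 2, 5, 8}

Each tropical root is a break point of the lower envelope of the lines y = a_i + i · x (there are 5 lines, with slopes 0, 1, ..., 4). Only the lines that attain the minimum somewhere contribute to roots; other lines are dominated. Here the surviving (envelope) indices are i = 4, i = 3, i = 2, i = 1, i = 0.
Intersections between consecutive envelope lines give the roots: for adjacent envelope indices i < j the intersection is x = (a_i − a_j) / (j − i). Reading off the sorted break points: {-1, 2, 5, 8}.
Verification: at each break x_0, at least two indices attain the minimum of min_i(a_i + i · x_0).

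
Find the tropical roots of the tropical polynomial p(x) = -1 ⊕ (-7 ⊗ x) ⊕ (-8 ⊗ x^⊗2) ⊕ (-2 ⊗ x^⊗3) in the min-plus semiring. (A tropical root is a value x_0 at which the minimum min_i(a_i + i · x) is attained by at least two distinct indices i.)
Roots: {-6, 1, 6}

Each tropical root is a break point of the lower envelope of the lines y = a_i + i · x (there are 4 lines, with slopes 0, 1, ..., 3). Only the lines that attain the minimum somewhere contribute to roots; other lines are dominated. Here the surviving (envelope) indices are i = 3, i = 2, i = 1, i = 0.
Intersections between consecutive envelope lines give the roots: for adjacent envelope indices i < j the intersection is x = (a_i − a_j) / (j − i). Reading off the sorted break points: {-6, 1, 6}.
Verification: at each break x_0, at least two indices attain the minimum of min_i(a_i + i · x_0).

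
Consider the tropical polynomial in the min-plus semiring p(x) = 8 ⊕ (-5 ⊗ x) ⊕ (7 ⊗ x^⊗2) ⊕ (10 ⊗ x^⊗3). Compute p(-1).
p(-1) = -6

A tropical monomial a ⊗ x^⊗i evaluates to a + i · x. Evaluating each term at x = -1:
  Term 0 contributes 8 + 0 · -1 = 8
  Term 1 contributes -5 + 1 · -1 = -6
  Term 2 contributes 7 + 2 · -1 = 5
  Term 3 contributes 10 + 3 · -1 = 7
p(-1) = ⊕ of these = min[8, -6, 5, 7] = -6.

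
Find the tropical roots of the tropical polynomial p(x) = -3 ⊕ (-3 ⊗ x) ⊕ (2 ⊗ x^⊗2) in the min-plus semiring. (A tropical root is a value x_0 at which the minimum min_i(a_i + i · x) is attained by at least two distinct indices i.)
Roots: {-5, 0}

Each tropical root is a break point of the lower envelope of the lines y = a_i + i · x (there are 3 lines, with slopes 0, 1, ..., 2). Only the lines that attain the minimum somewhere contribute to roots; other lines are dominated. Here the surviving (envelope) indices are i = 2, i = 1, i = 0.
Intersections between consecutive envelope lines give the roots: for adjacent envelope indices i < j the intersection is x = (a_i − a_j) / (j − i). Reading off the sorted break points: {-5, 0}.
Verification: at each break x_0, at least two indices attain the minimum of min_i(a_i + i · x_0).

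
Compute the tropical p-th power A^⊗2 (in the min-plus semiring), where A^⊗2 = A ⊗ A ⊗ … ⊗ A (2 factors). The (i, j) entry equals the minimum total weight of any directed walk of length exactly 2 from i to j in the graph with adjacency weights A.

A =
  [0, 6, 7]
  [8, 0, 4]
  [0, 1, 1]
A^⊗2 =
  [0, 6, 7]
  [4, 0, 4]
  [0, 1, 2]

Each entry (A^⊗2)_ij equals the minimum over all length-2 walks i = v_0 → v_1 → … → v_2 = j of Σ_t A[v_t][v_{t+1}]. For example, for (i, j) = (0, 2) we minimise over 3 possible intermediate vertex sequences; the minimum is 7, attained along the walk 0 → 0 → 2.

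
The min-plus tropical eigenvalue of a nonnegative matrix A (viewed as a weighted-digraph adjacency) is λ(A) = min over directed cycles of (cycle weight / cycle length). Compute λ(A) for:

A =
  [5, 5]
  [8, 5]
λ(A) = 5

Enumerate directed cycles and compute their means (weight / length). Sample:
  cycle 0 → 0: weight = 5, length = 1, mean = 5/1 ≈ 5.000
  cycle 1 → 1: weight = 5, length = 1, mean = 5/1 ≈ 5.000
  cycle 0 → 1 → 0: weight = 13, length = 2, mean = 13/2 ≈ 6.500
  cycle 1 → 0 → 1: weight = 13, length = 2, mean = 13/2 ≈ 6.500
Minimum mean = 5.000, attained e.g. along the cycle 0 → 0 with weight 5 and length 1. So λ(A) = 5/1 = 5.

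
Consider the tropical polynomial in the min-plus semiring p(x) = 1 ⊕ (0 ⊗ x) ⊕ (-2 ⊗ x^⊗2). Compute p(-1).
p(-1) = -4

A tropical monomial a ⊗ x^⊗i evaluates to a + i · x. Evaluating each term at x = -1:
  Term 0 contributes 1 + 0 · -1 = 1
  Term 1 contributes 0 + 1 · -1 = -1
  Term 2 contributes -2 + 2 · -1 = -4
p(-1) = ⊕ of these = min[1, -1, -4] = -4.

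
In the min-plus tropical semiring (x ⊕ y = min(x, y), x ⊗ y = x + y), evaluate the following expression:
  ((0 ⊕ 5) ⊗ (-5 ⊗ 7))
((0 ⊕ 5) ⊗ (-5 ⊗ 7)) = 2

Expand innermost to outermost. Recall ⊕ takes the minimum of its arguments and ⊗ takes their sum. Working out the expression ((0 ⊕ 5) ⊗ (-5 ⊗ 7)) gives 2.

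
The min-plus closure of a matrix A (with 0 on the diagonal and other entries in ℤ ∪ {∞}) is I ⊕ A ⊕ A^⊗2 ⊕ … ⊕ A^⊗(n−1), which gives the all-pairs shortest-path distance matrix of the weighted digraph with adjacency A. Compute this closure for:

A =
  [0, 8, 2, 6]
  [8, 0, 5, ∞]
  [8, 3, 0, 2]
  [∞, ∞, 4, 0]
Closure =
  [0, 5, 2, 4]
  [8, 0, 5, 7]
  [8, 3, 0, 2]
  [12, 7, 4, 0]

This is the Floyd-Warshall all-pairs shortest-path computation. For each intermediate vertex k = 0, 1, …, 3, update dist[i][j] ← min(dist[i][j], dist[i][k] + dist[k][j]). The final matrix gives, for each (i, j), the minimum total weight of any directed path from i to j (possibly empty when i = j).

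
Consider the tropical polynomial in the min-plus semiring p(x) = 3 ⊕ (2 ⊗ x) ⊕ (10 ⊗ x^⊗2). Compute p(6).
p(6) = 3

A tropical monomial a ⊗ x^⊗i evaluates to a + i · x. Evaluating each term at x = 6:
  Term 0 contributes 3 + 0 · 6 = 3
  Term 1 contributes 2 + 1 · 6 = 8
  Term 2 contributes 10 + 2 · 6 = 22
p(6) = ⊕ of these = min[3, 8, 22] = 3.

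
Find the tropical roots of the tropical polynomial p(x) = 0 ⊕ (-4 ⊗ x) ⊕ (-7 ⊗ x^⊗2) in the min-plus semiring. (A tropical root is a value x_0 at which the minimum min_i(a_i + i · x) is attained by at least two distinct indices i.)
Roots: {3, 4}

Each tropical root is a break point of the lower envelope of the lines y = a_i + i · x (there are 3 lines, with slopes 0, 1, ..., 2). Only the lines that attain the minimum somewhere contribute to roots; other lines are dominated. Here the surviving (envelope) indices are i = 2, i = 1, i = 0.
Intersections between consecutive envelope lines give the roots: for adjacent envelope indices i < j the intersection is x = (a_i − a_j) / (j − i). Reading off the sorted break points: {3, 4}.
Verification: at each break x_0, at least two indices attain the minimum of min_i(a_i + i · x_0).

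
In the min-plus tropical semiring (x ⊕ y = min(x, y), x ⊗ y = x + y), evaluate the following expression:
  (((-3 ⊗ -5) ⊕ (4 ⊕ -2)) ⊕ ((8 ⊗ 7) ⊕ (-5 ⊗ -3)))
(((-3 ⊗ -5) ⊕ (4 ⊕ -2)) ⊕ ((8 ⊗ 7) ⊕ (-5 ⊗ -3))) = -8

Expand innermost to outermost. Recall ⊕ takes the minimum of its arguments and ⊗ takes their sum. Working out the expression (((-3 ⊗ -5) ⊕ (4 ⊕ -2)) ⊕ ((8 ⊗ 7) ⊕ (-5 ⊗ -3))) gives -8.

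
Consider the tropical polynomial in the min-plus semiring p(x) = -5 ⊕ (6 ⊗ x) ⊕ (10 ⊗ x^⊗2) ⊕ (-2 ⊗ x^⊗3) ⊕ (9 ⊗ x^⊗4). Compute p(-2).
p(-2) = -8

A tropical monomial a ⊗ x^⊗i evaluates to a + i · x. Evaluating each term at x = -2:
  Term 0 contributes -5 + 0 · -2 = -5
  Term 1 contributes 6 + 1 · -2 = 4
  Term 2 contributes 10 + 2 · -2 = 6
  Term 3 contributes -2 + 3 · -2 = -8
  Term 4 contributes 9 + 4 · -2 = 1
p(-2) = ⊕ of these = min[-5, 4, 6, -8, 1] = -8.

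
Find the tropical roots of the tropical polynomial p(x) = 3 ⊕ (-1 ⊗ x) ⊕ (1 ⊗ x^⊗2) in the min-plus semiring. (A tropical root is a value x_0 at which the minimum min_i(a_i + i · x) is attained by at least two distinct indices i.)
Roots: {-2, 4}

Each tropical root is a break point of the lower envelope of the lines y = a_i + i · x (there are 3 lines, with slopes 0, 1, ..., 2). Only the lines that attain the minimum somewhere contribute to roots; other lines are dominated. Here the surviving (envelope) indices are i = 2, i = 1, i = 0.
Intersections between consecutive envelope lines give the roots: for adjacent envelope indices i < j the intersection is x = (a_i − a_j) / (j − i). Reading off the sorted break points: {-2, 4}.
Verification: at each break x_0, at least two indices attain the minimum of min_i(a_i + i · x_0).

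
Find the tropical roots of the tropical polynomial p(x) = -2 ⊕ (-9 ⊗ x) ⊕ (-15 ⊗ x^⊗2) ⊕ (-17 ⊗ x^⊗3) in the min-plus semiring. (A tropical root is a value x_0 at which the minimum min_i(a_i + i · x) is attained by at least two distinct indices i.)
Roots: {2, 6, 7}

Each tropical root is a break point of the lower envelope of the lines y = a_i + i · x (there are 4 lines, with slopes 0, 1, ..., 3). Only the lines that attain the minimum somewhere contribute to roots; other lines are dominated. Here the surviving (envelope) indices are i = 3, i = 2, i = 1, i = 0.
Intersections between consecutive envelope lines give the roots: for adjacent envelope indices i < j the intersection is x = (a_i − a_j) / (j − i). Reading off the sorted break points: {2, 6, 7}.
Verification: at each break x_0, at least two indices attain the minimum of min_i(a_i + i · x_0).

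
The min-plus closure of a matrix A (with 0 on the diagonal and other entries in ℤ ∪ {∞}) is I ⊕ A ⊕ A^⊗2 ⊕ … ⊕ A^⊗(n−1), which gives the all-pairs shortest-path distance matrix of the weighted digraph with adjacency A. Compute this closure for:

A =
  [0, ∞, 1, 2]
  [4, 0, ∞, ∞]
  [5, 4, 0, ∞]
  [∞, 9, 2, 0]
Closure =
  [0, 5, 1, 2]
  [4, 0, 5, 6]
  [5, 4, 0, 7]
  [7, 6, 2, 0]

This is the Floyd-Warshall all-pairs shortest-path computation. For each intermediate vertex k = 0, 1, …, 3, update dist[i][j] ← min(dist[i][j], dist[i][k] + dist[k][j]). The final matrix gives, for each (i, j), the minimum total weight of any directed path from i to j (possibly empty when i = j).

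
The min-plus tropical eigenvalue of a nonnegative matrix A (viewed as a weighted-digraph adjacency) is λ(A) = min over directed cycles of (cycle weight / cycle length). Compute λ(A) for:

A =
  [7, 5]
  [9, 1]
λ(A) = 1

Enumerate directed cycles and compute their means (weight / length). Sample:
  cycle 0 → 0: weight = 7, length = 1, mean = 7/1 ≈ 7.000
  cycle 1 → 1: weight = 1, length = 1, mean = 1/1 ≈ 1.000
  cycle 0 → 1 → 0: weight = 14, length = 2, mean = 14/2 ≈ 7.000
  cycle 1 → 0 → 1: weight = 14, length = 2, mean = 14/2 ≈ 7.000
Minimum mean = 1.000, attained e.g. along the cycle 1 → 1 with weight 1 and length 1. So λ(A) = 1/1 = 1.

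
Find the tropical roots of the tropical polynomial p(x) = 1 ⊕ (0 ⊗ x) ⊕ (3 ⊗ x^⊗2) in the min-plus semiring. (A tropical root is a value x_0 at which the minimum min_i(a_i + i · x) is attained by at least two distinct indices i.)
Roots: {-3, 1}

Each tropical root is a break point of the lower envelope of the lines y = a_i + i · x (there are 3 lines, with slopes 0, 1, ..., 2). Only the lines that attain the minimum somewhere contribute to roots; other lines are dominated. Here the surviving (envelope) indices are i = 2, i = 1, i = 0.
Intersections between consecutive envelope lines give the roots: for adjacent envelope indices i < j the intersection is x = (a_i − a_j) / (j − i). Reading off the sorted break points: {-3, 1}.
Verification: at each break x_0, at least two indices attain the minimum of min_i(a_i + i · x_0).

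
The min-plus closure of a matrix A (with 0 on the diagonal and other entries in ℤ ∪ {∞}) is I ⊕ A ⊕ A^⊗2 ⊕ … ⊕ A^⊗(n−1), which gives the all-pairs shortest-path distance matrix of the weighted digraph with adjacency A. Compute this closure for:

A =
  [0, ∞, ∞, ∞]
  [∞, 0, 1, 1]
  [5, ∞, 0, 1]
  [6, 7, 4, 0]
Closure =
  [0, ∞, ∞, ∞]
  [6, 0, 1, 1]
  [5, 8, 0, 1]
  [6, 7, 4, 0]

This is the Floyd-Warshall all-pairs shortest-path computation. For each intermediate vertex k = 0, 1, …, 3, update dist[i][j] ← min(dist[i][j], dist[i][k] + dist[k][j]). The final matrix gives, for each (i, j), the minimum total weight of any directed path from i to j (possibly empty when i = j).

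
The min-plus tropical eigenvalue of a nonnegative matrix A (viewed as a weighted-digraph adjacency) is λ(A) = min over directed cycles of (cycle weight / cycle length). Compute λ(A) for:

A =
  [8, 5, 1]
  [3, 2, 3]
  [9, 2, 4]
λ(A) = 2

Enumerate directed cycles and compute their means (weight / length). Sample:
  cycle 0 → 0: weight = 8, length = 1, mean = 8/1 ≈ 8.000
  cycle 1 → 1: weight = 2, length = 1, mean = 2/1 ≈ 2.000
  cycle 2 → 2: weight = 4, length = 1, mean = 4/1 ≈ 4.000
  cycle 0 → 1 → 0: weight = 8, length = 2, mean = 8/2 ≈ 4.000
  cycle 0 → 2 → 0: weight = 10, length = 2, mean = 10/2 ≈ 5.000
  cycle 1 → 0 → 1: weight = 8, length = 2, mean = 8/2 ≈ 4.000
Minimum mean = 2.000, attained e.g. along the cycle 1 → 1 with weight 2 and length 1. So λ(A) = 2/1 = 2.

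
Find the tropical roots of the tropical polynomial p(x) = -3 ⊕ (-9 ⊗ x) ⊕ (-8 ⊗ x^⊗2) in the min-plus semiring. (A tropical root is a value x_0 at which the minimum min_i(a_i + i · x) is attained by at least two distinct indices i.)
Roots: {-1, 6}

Each tropical root is a break point of the lower envelope of the lines y = a_i + i · x (there are 3 lines, with slopes 0, 1, ..., 2). Only the lines that attain the minimum somewhere contribute to roots; other lines are dominated. Here the surviving (envelope) indices are i = 2, i = 1, i = 0.
Intersections between consecutive envelope lines give the roots: for adjacent envelope indices i < j the intersection is x = (a_i − a_j) / (j − i). Reading off the sorted break points: {-1, 6}.
Verification: at each break x_0, at least two indices attain the minimum of min_i(a_i + i · x_0).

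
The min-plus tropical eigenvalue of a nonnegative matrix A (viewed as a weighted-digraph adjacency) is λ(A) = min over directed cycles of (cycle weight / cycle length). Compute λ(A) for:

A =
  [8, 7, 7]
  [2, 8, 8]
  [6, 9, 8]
λ(A) = 9/2

Enumerate directed cycles and compute their means (weight / length). Sample:
  cycle 0 → 0: weight = 8, length = 1, mean = 8/1 ≈ 8.000
  cycle 1 → 1: weight = 8, length = 1, mean = 8/1 ≈ 8.000
  cycle 2 → 2: weight = 8, length = 1, mean = 8/1 ≈ 8.000
  cycle 0 → 1 → 0: weight = 9, length = 2, mean = 9/2 ≈ 4.500
  cycle 0 → 2 → 0: weight = 13, length = 2, mean = 13/2 ≈ 6.500
  cycle 1 → 0 → 1: weight = 9, length = 2, mean = 9/2 ≈ 4.500
Minimum mean = 4.500, attained e.g. along the cycle 0 → 1 → 0 with weight 9 and length 2. So λ(A) = 9/2 = 9/2.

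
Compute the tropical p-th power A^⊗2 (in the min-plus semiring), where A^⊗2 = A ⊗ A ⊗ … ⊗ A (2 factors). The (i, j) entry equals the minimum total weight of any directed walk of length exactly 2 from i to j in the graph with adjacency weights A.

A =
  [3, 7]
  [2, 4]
A^⊗2 =
  [6, 10]
  [5, 8]

Each entry (A^⊗2)_ij equals the minimum over all length-2 walks i = v_0 → v_1 → … → v_2 = j of Σ_t A[v_t][v_{t+1}]. For example, for (i, j) = (0, 1) we minimise over 2 possible intermediate vertex sequences; the minimum is 10, attained along the walk 0 → 0 → 1.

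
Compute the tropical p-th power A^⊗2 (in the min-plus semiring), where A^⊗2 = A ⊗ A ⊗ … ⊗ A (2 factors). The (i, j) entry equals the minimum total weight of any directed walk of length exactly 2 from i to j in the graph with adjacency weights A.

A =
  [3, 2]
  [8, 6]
A^⊗2 =
  [6, 5]
  [11, 10]

Each entry (A^⊗2)_ij equals the minimum over all length-2 walks i = v_0 → v_1 → … → v_2 = j of Σ_t A[v_t][v_{t+1}]. For example, for (i, j) = (0, 1) we minimise over 2 possible intermediate vertex sequences; the minimum is 5, attained along the walk 0 → 0 → 1.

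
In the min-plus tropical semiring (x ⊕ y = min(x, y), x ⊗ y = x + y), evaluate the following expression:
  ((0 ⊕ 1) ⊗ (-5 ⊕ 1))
((0 ⊕ 1) ⊗ (-5 ⊕ 1)) = -5

Expand innermost to outermost. Recall ⊕ takes the minimum of its arguments and ⊗ takes their sum. Working out the expression ((0 ⊕ 1) ⊗ (-5 ⊕ 1)) gives -5.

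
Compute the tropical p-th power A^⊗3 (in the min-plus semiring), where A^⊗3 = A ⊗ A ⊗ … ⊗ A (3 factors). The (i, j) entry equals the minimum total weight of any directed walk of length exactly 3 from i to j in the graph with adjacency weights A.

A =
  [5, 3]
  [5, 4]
A^⊗3 =
  [12, 11]
  [13, 12]

Each entry (A^⊗3)_ij equals the minimum over all length-3 walks i = v_0 → v_1 → … → v_3 = j of Σ_t A[v_t][v_{t+1}]. For example, for (i, j) = (0, 1) we minimise over 4 possible intermediate vertex sequences; the minimum is 11, attained along the walk 0 → 1 → 0 → 1.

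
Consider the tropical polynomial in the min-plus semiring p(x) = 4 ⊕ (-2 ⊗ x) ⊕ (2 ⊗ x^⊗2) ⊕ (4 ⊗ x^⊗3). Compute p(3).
p(3) = 1

A tropical monomial a ⊗ x^⊗i evaluates to a + i · x. Evaluating each term at x = 3:
  Term 0 contributes 4 + 0 · 3 = 4
  Term 1 contributes -2 + 1 · 3 = 1
  Term 2 contributes 2 + 2 · 3 = 8
  Term 3 contributes 4 + 3 · 3 = 13
p(3) = ⊕ of these = min[4, 1, 8, 13] = 1.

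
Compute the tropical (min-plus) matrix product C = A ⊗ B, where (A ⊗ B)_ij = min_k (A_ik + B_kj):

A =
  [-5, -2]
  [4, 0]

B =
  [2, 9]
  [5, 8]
A ⊗ B =
  [-3, 4]
  [5, 8]

Apply the min-plus product entry-by-entry:
  C[0][0] = min over k of (A[0][0] + B[0][0] = -5 + 2 = -3, A[0][1] + B[1][0] = -2 + 5 = 3) = -3 (attained at k = 0)
  C[0][1] = min over k of (A[0][0] + B[0][1] = -5 + 9 = 4, A[0][1] + B[1][1] = -2 + 8 = 6) = 4 (attained at k = 0)
  C[1][0] = min over k of (A[1][0] + B[0][0] = 4 + 2 = 6, A[1][1] + B[1][0] = 0 + 5 = 5) = 5 (attained at k = 1)
  C[1][1] = min over k of (A[1][0] + B[0][1] = 4 + 9 = 13, A[1][1] + B[1][1] = 0 + 8 = 8) = 8 (attained at k = 1)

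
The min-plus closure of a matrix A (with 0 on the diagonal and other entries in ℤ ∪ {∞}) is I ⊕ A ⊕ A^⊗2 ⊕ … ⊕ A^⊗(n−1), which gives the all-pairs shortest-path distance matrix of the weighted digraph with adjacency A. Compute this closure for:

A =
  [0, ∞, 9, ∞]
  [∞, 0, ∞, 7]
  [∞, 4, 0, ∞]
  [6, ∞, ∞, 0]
Closure =
  [0, 13, 9, 20]
  [13, 0, 22, 7]
  [17, 4, 0, 11]
  [6, 19, 15, 0]

This is the Floyd-Warshall all-pairs shortest-path computation. For each intermediate vertex k = 0, 1, …, 3, update dist[i][j] ← min(dist[i][j], dist[i][k] + dist[k][j]). The final matrix gives, for each (i, j), the minimum total weight of any directed path from i to j (possibly empty when i = j).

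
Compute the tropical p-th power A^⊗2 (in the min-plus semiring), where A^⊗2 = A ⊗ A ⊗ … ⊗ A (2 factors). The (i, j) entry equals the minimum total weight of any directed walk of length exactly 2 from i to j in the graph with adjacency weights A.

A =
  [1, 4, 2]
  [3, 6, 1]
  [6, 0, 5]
A^⊗2 =
  [2, 2, 3]
  [4, 1, 5]
  [3, 5, 1]

Each entry (A^⊗2)_ij equals the minimum over all length-2 walks i = v_0 → v_1 → … → v_2 = j of Σ_t A[v_t][v_{t+1}]. For example, for (i, j) = (0, 2) we minimise over 3 possible intermediate vertex sequences; the minimum is 3, attained along the walk 0 → 0 → 2.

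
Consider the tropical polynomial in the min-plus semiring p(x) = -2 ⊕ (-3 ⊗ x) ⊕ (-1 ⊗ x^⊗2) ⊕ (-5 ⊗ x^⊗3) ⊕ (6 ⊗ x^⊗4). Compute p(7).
p(7) = -2

A tropical monomial a ⊗ x^⊗i evaluates to a + i · x. Evaluating each term at x = 7:
  Term 0 contributes -2 + 0 · 7 = -2
  Term 1 contributes -3 + 1 · 7 = 4
  Term 2 contributes -1 + 2 · 7 = 13
  Term 3 contributes -5 + 3 · 7 = 16
  Term 4 contributes 6 + 4 · 7 = 34
p(7) = ⊕ of these = min[-2, 4, 13, 16, 34] = -2.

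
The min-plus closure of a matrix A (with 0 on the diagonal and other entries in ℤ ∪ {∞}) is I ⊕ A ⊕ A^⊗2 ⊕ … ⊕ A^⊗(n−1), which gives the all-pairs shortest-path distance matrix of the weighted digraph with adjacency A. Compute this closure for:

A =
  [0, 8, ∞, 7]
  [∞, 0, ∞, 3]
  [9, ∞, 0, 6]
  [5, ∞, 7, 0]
Closure =
  [0, 8, 14, 7]
  [8, 0, 10, 3]
  [9, 17, 0, 6]
  [5, 13, 7, 0]

This is the Floyd-Warshall all-pairs shortest-path computation. For each intermediate vertex k = 0, 1, …, 3, update dist[i][j] ← min(dist[i][j], dist[i][k] + dist[k][j]). The final matrix gives, for each (i, j), the minimum total weight of any directed path from i to j (possibly empty when i = j).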